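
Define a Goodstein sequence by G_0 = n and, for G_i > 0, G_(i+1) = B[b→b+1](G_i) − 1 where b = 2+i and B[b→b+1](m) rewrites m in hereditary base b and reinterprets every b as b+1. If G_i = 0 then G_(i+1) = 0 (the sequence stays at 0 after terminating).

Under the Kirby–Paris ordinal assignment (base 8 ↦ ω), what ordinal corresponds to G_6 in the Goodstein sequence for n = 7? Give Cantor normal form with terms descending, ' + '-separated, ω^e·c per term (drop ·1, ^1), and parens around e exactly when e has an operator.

ω^7·7 + ω^6·7 + ω^5·7 + ω^4·7 + ω^3·7 + ω^2·7 + ω·7 + 7

[0] 7 ≡ 2^2 + 2 + 1 (base 2). Lift 3: 31. −1: 30.
[1] 30 ≡ 3^3 + 3 (base 3). Lift 4: 260. −1: 259.
[2] 259 ≡ 4^4 + 3 (base 4). Lift 5: 3128. −1: 3127.
[3] 3127 ≡ 5^5 + 2 (base 5). Lift 6: 46658. −1: 46657.
[4] 46657 ≡ 6^6 + 1 (base 6). Lift 7: 823544. −1: 823543.
[5] 823543 ≡ 7^7 (base 7). Lift 8: 16777216. −1: 16777215.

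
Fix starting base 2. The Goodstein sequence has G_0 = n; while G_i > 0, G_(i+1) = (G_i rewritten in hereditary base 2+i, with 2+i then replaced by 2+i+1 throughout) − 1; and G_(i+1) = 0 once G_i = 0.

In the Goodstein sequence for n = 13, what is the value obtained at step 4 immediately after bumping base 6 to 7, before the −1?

5765999

i=0: 13 = 2^(2 + 1) + 2^2 + 1 (b=2); 2→3: 3^(3 + 1) + 3^3 + 1 = 109; 109−1 = 108
i=1: 108 = 3^(3 + 1) + 3^3 (b=3); 3→4: 4^(4 + 1) + 4^4 = 1280; 1280−1 = 1279
i=2: 1279 = 4^(4 + 1) + 3·4^3 + 3·4^2 + 3·4 + 3 (b=4); 4→5: 5^(5 + 1) + 3·5^3 + 3·5^2 + 3·5 + 3 = 16093; 16093−1 = 16092
i=3: 16092 = 5^(5 + 1) + 3·5^3 + 3·5^2 + 3·5 + 2 (b=5); 5→6: 6^(6 + 1) + 3·6^3 + 3·6^2 + 3·6 + 2 = 280712; 280712−1 = 280711
i=4: 280711 = 6^(6 + 1) + 3·6^3 + 3·6^2 + 3·6 + 1 (b=6); 6→7: 7^(7 + 1) + 3·7^3 + 3·7^2 + 3·7 + 1 = 5765999; 5765999−1 = 5765998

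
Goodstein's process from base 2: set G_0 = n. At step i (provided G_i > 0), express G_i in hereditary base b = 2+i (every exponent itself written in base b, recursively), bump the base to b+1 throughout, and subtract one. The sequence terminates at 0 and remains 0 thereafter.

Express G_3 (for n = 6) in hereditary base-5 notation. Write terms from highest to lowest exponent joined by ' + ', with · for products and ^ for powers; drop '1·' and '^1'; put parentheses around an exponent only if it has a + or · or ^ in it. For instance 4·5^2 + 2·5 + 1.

5^5

base 2: 6 = 2^2 + 2; at 3: 3^3 + 3 = 30; next = 29
base 3: 29 = 3^3 + 2; at 4: 4^4 + 2 = 258; next = 257
base 4: 257 = 4^4 + 1; at 5: 5^5 + 1 = 3126; next = 3125
base 5: 3125 = 5^5; at 6: 6^6 = 46656; next = 46655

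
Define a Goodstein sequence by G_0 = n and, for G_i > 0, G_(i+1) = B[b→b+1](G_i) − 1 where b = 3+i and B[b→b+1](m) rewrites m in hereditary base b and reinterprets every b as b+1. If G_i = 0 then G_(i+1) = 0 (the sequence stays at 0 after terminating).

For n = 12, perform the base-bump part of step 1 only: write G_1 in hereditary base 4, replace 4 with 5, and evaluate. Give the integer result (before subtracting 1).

28

step 0: 12 = 3^2 + 3; sub 4 for 3: 4^2 + 4; = 20; G_1 = 20−1 = 19
step 1: 19 = 4^2 + 3; sub 5 for 4: 5^2 + 3; = 28; G_2 = 28−1 = 27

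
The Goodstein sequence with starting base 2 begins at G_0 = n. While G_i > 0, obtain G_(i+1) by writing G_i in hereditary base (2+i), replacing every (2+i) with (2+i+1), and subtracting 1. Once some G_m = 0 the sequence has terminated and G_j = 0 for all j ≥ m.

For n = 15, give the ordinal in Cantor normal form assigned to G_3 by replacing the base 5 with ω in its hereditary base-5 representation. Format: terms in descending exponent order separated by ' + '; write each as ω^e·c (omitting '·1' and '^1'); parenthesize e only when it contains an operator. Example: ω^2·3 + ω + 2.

[0] 15 ≡ 2^(2 + 1) + 2^2 + 2 + 1 (base 2). Lift 3: 112. −1: 111.
[1] 111 ≡ 3^(3 + 1) + 3^3 + 3 (base 3). Lift 4: 1284. −1: 1283.
[2] 1283 ≡ 4^(4 + 1) + 4^4 + 3 (base 4). Lift 5: 18753. −1: 18752.

ω^(ω + 1) + ω^ω + 2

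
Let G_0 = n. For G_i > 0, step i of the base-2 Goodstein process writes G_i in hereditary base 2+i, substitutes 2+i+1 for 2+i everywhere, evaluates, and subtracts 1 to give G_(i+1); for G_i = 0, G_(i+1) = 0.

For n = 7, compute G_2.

259

G_0=7  [base 2] 2^2 + 2 + 1  →[2↦3]→  3^3 + 3 + 1 = 31  −1 ⇒ G_1=30
G_1=30  [base 3] 3^3 + 3  →[3↦4]→  4^4 + 4 = 260  −1 ⇒ G_2=259
G_2=259  [base 4] 4^4 + 3  →[4↦5]→  5^5 + 3 = 3128  −1 ⇒ G_3=3127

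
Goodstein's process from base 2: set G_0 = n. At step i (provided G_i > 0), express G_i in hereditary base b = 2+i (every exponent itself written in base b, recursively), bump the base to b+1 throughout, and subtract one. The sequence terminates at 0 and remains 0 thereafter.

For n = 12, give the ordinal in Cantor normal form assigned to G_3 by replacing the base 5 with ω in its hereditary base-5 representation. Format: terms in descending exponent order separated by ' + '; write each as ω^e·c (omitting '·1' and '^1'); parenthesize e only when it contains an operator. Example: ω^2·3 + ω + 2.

G_0=12  [base 2] 2^(2 + 1) + 2^2  →[2↦3]→  3^(3 + 1) + 3^3 = 108  −1 ⇒ G_1=107
G_1=107  [base 3] 3^(3 + 1) + 2·3^2 + 2·3 + 2  →[3↦4]→  4^(4 + 1) + 2·4^2 + 2·4 + 2 = 1066  −1 ⇒ G_2=1065
G_2=1065  [base 4] 4^(4 + 1) + 2·4^2 + 2·4 + 1  →[4↦5]→  5^(5 + 1) + 2·5^2 + 2·5 + 1 = 15686  −1 ⇒ G_3=15685
G_3=15685  [base 5] 5^(5 + 1) + 2·5^2 + 2·5  →[5↦6]→  6^(6 + 1) + 2·6^2 + 2·6 = 280020  −1 ⇒ G_4=280019

ω^(ω + 1) + ω^2·2 + ω·2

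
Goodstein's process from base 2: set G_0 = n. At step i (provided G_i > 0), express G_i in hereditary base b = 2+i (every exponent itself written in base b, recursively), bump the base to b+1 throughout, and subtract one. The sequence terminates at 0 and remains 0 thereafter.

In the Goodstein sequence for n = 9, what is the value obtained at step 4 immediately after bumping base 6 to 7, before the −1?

step 0: 9 = 2^(2 + 1) + 1; sub 3 for 2: 3^(3 + 1) + 1; = 82; G_1 = 82−1 = 81
step 1: 81 = 3^(3 + 1); sub 4 for 3: 4^(4 + 1); = 1024; G_2 = 1024−1 = 1023
step 2: 1023 = 3·4^4 + 3·4^3 + 3·4^2 + 3·4 + 3; sub 5 for 4: 3·5^5 + 3·5^3 + 3·5^2 + 3·5 + 3; = 9843; G_3 = 9843−1 = 9842
step 3: 9842 = 3·5^5 + 3·5^3 + 3·5^2 + 3·5 + 2; sub 6 for 5: 3·6^6 + 3·6^3 + 3·6^2 + 3·6 + 2; = 140744; G_4 = 140744−1 = 140743

2471827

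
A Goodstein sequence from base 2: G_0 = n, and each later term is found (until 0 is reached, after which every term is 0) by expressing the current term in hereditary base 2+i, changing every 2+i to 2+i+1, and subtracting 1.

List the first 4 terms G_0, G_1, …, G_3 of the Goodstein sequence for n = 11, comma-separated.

11 —HB2→ 2^(2 + 1) + 2 + 1 —bump→ 3^(3 + 1) + 3 + 1 = 85 —(−1)→ 84
84 —HB3→ 3^(3 + 1) + 3 —bump→ 4^(4 + 1) + 4 = 1028 —(−1)→ 1027
1027 —HB4→ 4^(4 + 1) + 3 —bump→ 5^(5 + 1) + 3 = 15628 —(−1)→ 15627

11, 84, 1027, 15627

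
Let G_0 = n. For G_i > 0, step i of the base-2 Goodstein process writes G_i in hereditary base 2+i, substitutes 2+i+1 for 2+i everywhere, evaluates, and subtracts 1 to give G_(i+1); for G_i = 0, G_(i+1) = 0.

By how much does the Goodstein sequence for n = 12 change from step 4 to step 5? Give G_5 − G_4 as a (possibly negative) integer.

12 —HB2→ 2^(2 + 1) + 2^2 —bump→ 3^(3 + 1) + 3^3 = 108 —(−1)→ 107
107 —HB3→ 3^(3 + 1) + 2·3^2 + 2·3 + 2 —bump→ 4^(4 + 1) + 2·4^2 + 2·4 + 2 = 1066 —(−1)→ 1065
1065 —HB4→ 4^(4 + 1) + 2·4^2 + 2·4 + 1 —bump→ 5^(5 + 1) + 2·5^2 + 2·5 + 1 = 15686 —(−1)→ 15685
15685 —HB5→ 5^(5 + 1) + 2·5^2 + 2·5 —bump→ 6^(6 + 1) + 2·6^2 + 2·6 = 280020 —(−1)→ 280019
280019 —HB6→ 6^(6 + 1) + 2·6^2 + 6 + 5 —bump→ 7^(7 + 1) + 2·7^2 + 7 + 5 = 5764911 —(−1)→ 5764910

5484891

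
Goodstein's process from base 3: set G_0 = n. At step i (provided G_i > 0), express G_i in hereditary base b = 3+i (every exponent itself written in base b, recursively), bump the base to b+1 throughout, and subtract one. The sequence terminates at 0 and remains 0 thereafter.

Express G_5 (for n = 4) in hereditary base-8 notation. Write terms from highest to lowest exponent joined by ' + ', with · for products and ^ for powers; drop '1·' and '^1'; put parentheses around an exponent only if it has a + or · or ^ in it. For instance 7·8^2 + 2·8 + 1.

1

G_0=4  [base 3] 3 + 1  →[3↦4]→  4 + 1 = 5  −1 ⇒ G_1=4
G_1=4  [base 4] 4  →[4↦5]→  5 = 5  −1 ⇒ G_2=4
G_2=4  [base 5] 4  →[5↦6]→  4 = 4  −1 ⇒ G_3=3
G_3=3  [base 6] 3  →[6↦7]→  3 = 3  −1 ⇒ G_4=2
G_4=2  [base 7] 2  →[7↦8]→  2 = 2  −1 ⇒ G_5=1
G_5=1  [base 8] 1  →[8↦9]→  1 = 1  −1 ⇒ G_6=0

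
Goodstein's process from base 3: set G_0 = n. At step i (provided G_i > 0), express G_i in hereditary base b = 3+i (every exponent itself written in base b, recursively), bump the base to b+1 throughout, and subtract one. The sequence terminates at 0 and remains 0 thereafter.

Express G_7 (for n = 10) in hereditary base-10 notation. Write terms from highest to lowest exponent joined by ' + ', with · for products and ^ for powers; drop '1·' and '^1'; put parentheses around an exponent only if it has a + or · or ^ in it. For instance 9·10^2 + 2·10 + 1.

step 0: 10 = 3^2 + 1; sub 4 for 3: 4^2 + 1; = 17; G_1 = 17−1 = 16
step 1: 16 = 4^2; sub 5 for 4: 5^2; = 25; G_2 = 25−1 = 24
step 2: 24 = 4·5 + 4; sub 6 for 5: 4·6 + 4; = 28; G_3 = 28−1 = 27
step 3: 27 = 4·6 + 3; sub 7 for 6: 4·7 + 3; = 31; G_4 = 31−1 = 30
step 4: 30 = 4·7 + 2; sub 8 for 7: 4·8 + 2; = 34; G_5 = 34−1 = 33
step 5: 33 = 4·8 + 1; sub 9 for 8: 4·9 + 1; = 37; G_6 = 37−1 = 36
step 6: 36 = 4·9; sub 10 for 9: 4·10; = 40; G_7 = 40−1 = 39

3·10 + 9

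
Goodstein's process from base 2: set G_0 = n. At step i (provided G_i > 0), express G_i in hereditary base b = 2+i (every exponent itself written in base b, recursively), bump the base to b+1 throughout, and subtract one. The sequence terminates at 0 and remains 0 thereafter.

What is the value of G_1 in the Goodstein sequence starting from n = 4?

26

[0] 4 ≡ 2^2 (base 2). Lift 3: 27. −1: 26.
[1] 26 ≡ 2·3^2 + 2·3 + 2 (base 3). Lift 4: 42. −1: 41.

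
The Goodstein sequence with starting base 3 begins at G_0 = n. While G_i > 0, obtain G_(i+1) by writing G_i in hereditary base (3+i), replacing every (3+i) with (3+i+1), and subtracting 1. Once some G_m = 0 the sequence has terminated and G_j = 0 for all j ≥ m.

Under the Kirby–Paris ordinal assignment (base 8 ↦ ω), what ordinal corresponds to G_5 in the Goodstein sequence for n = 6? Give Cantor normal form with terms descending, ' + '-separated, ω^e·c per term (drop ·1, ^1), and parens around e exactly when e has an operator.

7

step 0: 6 = 2·3; sub 4 for 3: 2·4; = 8; G_1 = 8−1 = 7
step 1: 7 = 4 + 3; sub 5 for 4: 5 + 3; = 8; G_2 = 8−1 = 7
step 2: 7 = 5 + 2; sub 6 for 5: 6 + 2; = 8; G_3 = 8−1 = 7
step 3: 7 = 6 + 1; sub 7 for 6: 7 + 1; = 8; G_4 = 8−1 = 7
step 4: 7 = 7; sub 8 for 7: 8; = 8; G_5 = 8−1 = 7
step 5: 7 = 7; sub 9 for 8: 7; = 7; G_6 = 7−1 = 6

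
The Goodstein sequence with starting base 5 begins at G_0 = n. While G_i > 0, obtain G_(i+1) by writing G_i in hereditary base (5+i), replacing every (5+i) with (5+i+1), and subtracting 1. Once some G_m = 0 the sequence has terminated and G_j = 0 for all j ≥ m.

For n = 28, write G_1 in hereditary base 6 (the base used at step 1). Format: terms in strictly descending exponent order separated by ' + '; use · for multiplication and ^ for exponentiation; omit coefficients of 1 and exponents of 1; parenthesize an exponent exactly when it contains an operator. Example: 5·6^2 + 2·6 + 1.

G_0 = 28. HB_5(28) = 5^2 + 3. Bump = 39. G_1 = 38.
G_1 = 38. HB_6(38) = 6^2 + 2. Bump = 51. G_2 = 50.

6^2 + 2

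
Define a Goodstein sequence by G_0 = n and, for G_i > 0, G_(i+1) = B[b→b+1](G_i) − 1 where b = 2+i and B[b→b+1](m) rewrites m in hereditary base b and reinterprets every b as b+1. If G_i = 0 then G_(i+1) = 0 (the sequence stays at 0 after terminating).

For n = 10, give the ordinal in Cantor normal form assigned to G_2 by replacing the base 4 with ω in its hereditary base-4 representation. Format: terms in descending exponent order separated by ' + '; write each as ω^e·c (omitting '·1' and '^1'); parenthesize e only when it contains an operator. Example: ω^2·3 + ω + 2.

ω^(ω + 1) + 1

base 2: 10 = 2^(2 + 1) + 2; at 3: 3^(3 + 1) + 3 = 84; next = 83
base 3: 83 = 3^(3 + 1) + 2; at 4: 4^(4 + 1) + 2 = 1026; next = 1025
base 4: 1025 = 4^(4 + 1) + 1; at 5: 5^(5 + 1) + 1 = 15626; next = 15625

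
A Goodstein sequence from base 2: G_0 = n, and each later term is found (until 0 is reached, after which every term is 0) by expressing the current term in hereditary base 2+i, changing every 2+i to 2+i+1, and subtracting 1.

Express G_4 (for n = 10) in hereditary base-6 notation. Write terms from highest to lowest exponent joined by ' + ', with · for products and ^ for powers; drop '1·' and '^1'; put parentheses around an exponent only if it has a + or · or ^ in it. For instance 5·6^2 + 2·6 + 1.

i=0: 10 = 2^(2 + 1) + 2 (b=2); 2→3: 3^(3 + 1) + 3 = 84; 84−1 = 83
i=1: 83 = 3^(3 + 1) + 2 (b=3); 3→4: 4^(4 + 1) + 2 = 1026; 1026−1 = 1025
i=2: 1025 = 4^(4 + 1) + 1 (b=4); 4→5: 5^(5 + 1) + 1 = 15626; 15626−1 = 15625
i=3: 15625 = 5^(5 + 1) (b=5); 5→6: 6^(6 + 1) = 279936; 279936−1 = 279935

5·6^6 + 5·6^5 + 5·6^4 + 5·6^3 + 5·6^2 + 5·6 + 5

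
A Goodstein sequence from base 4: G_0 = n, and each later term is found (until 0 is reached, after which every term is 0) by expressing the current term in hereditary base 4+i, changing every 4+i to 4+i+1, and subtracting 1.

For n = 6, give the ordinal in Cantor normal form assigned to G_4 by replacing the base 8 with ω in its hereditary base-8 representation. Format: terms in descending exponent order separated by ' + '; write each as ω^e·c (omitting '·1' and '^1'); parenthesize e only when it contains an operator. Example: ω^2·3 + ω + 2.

5

step 0: 6 = 4 + 2; sub 5 for 4: 5 + 2; = 7; G_1 = 7−1 = 6
step 1: 6 = 5 + 1; sub 6 for 5: 6 + 1; = 7; G_2 = 7−1 = 6
step 2: 6 = 6; sub 7 for 6: 7; = 7; G_3 = 7−1 = 6
step 3: 6 = 6; sub 8 for 7: 6; = 6; G_4 = 6−1 = 5
step 4: 5 = 5; sub 9 for 8: 5; = 5; G_5 = 5−1 = 4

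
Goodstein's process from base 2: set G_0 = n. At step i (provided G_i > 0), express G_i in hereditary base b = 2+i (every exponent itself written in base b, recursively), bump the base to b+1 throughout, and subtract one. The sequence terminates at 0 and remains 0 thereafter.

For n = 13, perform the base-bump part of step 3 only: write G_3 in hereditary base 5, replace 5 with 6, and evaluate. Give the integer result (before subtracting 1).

G_0=13  [base 2] 2^(2 + 1) + 2^2 + 1  →[2↦3]→  3^(3 + 1) + 3^3 + 1 = 109  −1 ⇒ G_1=108
G_1=108  [base 3] 3^(3 + 1) + 3^3  →[3↦4]→  4^(4 + 1) + 4^4 = 1280  −1 ⇒ G_2=1279
G_2=1279  [base 4] 4^(4 + 1) + 3·4^3 + 3·4^2 + 3·4 + 3  →[4↦5]→  5^(5 + 1) + 3·5^3 + 3·5^2 + 3·5 + 3 = 16093  −1 ⇒ G_3=16092
G_3=16092  [base 5] 5^(5 + 1) + 3·5^3 + 3·5^2 + 3·5 + 2  →[5↦6]→  6^(6 + 1) + 3·6^3 + 3·6^2 + 3·6 + 2 = 280712  −1 ⇒ G_4=280711

280712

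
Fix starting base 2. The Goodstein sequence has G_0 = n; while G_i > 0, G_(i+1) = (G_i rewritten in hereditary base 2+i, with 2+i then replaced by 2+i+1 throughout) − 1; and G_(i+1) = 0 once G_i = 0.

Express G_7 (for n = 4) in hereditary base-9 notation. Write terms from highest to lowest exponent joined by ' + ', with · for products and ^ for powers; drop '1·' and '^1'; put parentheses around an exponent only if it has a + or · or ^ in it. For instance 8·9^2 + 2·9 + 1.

[0] 4 ≡ 2^2 (base 2). Lift 3: 27. −1: 26.
[1] 26 ≡ 2·3^2 + 2·3 + 2 (base 3). Lift 4: 42. −1: 41.
[2] 41 ≡ 2·4^2 + 2·4 + 1 (base 4). Lift 5: 61. −1: 60.
[3] 60 ≡ 2·5^2 + 2·5 (base 5). Lift 6: 84. −1: 83.
[4] 83 ≡ 2·6^2 + 6 + 5 (base 6). Lift 7: 110. −1: 109.
[5] 109 ≡ 2·7^2 + 7 + 4 (base 7). Lift 8: 140. −1: 139.
[6] 139 ≡ 2·8^2 + 8 + 3 (base 8). Lift 9: 174. −1: 173.
[7] 173 ≡ 2·9^2 + 9 + 2 (base 9). Lift 10: 212. −1: 211.

2·9^2 + 9 + 2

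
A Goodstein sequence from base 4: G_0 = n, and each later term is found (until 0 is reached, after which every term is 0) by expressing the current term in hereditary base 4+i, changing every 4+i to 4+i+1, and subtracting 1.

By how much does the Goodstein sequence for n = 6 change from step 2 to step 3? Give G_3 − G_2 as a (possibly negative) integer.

0

i=0: 6 = 4 + 2 (b=4); 4→5: 5 + 2 = 7; 7−1 = 6
i=1: 6 = 5 + 1 (b=5); 5→6: 6 + 1 = 7; 7−1 = 6
i=2: 6 = 6 (b=6); 6→7: 7 = 7; 7−1 = 6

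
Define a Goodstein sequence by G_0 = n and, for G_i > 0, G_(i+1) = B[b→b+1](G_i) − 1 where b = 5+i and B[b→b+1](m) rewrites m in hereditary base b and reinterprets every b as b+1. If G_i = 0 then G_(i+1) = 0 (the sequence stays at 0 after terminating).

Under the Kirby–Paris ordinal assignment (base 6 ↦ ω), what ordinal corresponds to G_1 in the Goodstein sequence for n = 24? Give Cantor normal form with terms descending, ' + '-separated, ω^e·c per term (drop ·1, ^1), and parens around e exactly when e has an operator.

ω·4 + 3

[0] 24 ≡ 4·5 + 4 (base 5). Lift 6: 28. −1: 27.
[1] 27 ≡ 4·6 + 3 (base 6). Lift 7: 31. −1: 30.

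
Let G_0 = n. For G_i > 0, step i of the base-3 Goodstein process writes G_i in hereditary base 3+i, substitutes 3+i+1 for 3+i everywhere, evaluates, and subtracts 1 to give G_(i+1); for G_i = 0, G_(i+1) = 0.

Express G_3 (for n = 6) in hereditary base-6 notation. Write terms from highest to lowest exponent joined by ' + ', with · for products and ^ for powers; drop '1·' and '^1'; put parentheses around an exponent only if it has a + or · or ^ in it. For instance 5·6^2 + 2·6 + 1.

G_0 = 6. HB_3(6) = 2·3. Bump = 8. G_1 = 7.
G_1 = 7. HB_4(7) = 4 + 3. Bump = 8. G_2 = 7.
G_2 = 7. HB_5(7) = 5 + 2. Bump = 8. G_3 = 7.

6 + 1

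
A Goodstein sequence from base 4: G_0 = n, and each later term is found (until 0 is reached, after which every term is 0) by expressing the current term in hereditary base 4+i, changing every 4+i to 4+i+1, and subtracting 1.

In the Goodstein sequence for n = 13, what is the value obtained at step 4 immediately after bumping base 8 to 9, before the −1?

21

base 4: 13 = 3·4 + 1; at 5: 3·5 + 1 = 16; next = 15
base 5: 15 = 3·5; at 6: 3·6 = 18; next = 17
base 6: 17 = 2·6 + 5; at 7: 2·7 + 5 = 19; next = 18
base 7: 18 = 2·7 + 4; at 8: 2·8 + 4 = 20; next = 19
base 8: 19 = 2·8 + 3; at 9: 2·9 + 3 = 21; next = 20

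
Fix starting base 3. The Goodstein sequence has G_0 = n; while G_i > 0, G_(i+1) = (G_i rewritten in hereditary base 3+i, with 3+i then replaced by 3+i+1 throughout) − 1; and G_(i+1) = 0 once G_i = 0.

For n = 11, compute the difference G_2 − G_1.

8

G_0=11  [base 3] 3^2 + 2  →[3↦4]→  4^2 + 2 = 18  −1 ⇒ G_1=17
G_1=17  [base 4] 4^2 + 1  →[4↦5]→  5^2 + 1 = 26  −1 ⇒ G_2=25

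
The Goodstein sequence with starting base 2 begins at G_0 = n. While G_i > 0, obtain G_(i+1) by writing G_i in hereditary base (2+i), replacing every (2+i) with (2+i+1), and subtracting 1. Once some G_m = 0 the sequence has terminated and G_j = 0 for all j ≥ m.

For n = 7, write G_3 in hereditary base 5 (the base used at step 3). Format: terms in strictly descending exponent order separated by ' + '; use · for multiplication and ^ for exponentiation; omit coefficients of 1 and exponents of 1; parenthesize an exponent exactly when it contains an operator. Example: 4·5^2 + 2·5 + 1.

step 0: 7 = 2^2 + 2 + 1; sub 3 for 2: 3^3 + 3 + 1; = 31; G_1 = 31−1 = 30
step 1: 30 = 3^3 + 3; sub 4 for 3: 4^4 + 4; = 260; G_2 = 260−1 = 259
step 2: 259 = 4^4 + 3; sub 5 for 4: 5^5 + 3; = 3128; G_3 = 3128−1 = 3127
step 3: 3127 = 5^5 + 2; sub 6 for 5: 6^6 + 2; = 46658; G_4 = 46658−1 = 46657

5^5 + 2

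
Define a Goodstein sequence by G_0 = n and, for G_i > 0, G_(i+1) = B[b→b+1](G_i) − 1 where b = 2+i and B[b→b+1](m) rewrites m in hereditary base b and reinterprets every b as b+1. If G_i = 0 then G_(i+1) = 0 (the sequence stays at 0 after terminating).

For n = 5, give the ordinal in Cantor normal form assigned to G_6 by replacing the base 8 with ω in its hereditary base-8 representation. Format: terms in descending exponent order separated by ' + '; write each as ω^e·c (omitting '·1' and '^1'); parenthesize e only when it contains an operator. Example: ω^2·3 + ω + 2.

5 —HB2→ 2^2 + 1 —bump→ 3^3 + 1 = 28 —(−1)→ 27
27 —HB3→ 3^3 —bump→ 4^4 = 256 —(−1)→ 255
255 —HB4→ 3·4^3 + 3·4^2 + 3·4 + 3 —bump→ 3·5^3 + 3·5^2 + 3·5 + 3 = 468 —(−1)→ 467
467 —HB5→ 3·5^3 + 3·5^2 + 3·5 + 2 —bump→ 3·6^3 + 3·6^2 + 3·6 + 2 = 776 —(−1)→ 775
775 —HB6→ 3·6^3 + 3·6^2 + 3·6 + 1 —bump→ 3·7^3 + 3·7^2 + 3·7 + 1 = 1198 —(−1)→ 1197
1197 —HB7→ 3·7^3 + 3·7^2 + 3·7 —bump→ 3·8^3 + 3·8^2 + 3·8 = 1752 —(−1)→ 1751
1751 —HB8→ 3·8^3 + 3·8^2 + 2·8 + 7 —bump→ 3·9^3 + 3·9^2 + 2·9 + 7 = 2455 —(−1)→ 2454

ω^3·3 + ω^2·3 + ω·2 + 7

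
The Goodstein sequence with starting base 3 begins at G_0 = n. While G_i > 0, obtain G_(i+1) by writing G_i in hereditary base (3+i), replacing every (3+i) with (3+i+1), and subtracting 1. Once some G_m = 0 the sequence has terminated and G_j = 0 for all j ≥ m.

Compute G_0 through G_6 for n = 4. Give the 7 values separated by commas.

4 —HB3→ 3 + 1 —bump→ 4 + 1 = 5 —(−1)→ 4
4 —HB4→ 4 —bump→ 5 = 5 —(−1)→ 4
4 —HB5→ 4 —bump→ 4 = 4 —(−1)→ 3
3 —HB6→ 3 —bump→ 3 = 3 —(−1)→ 2
2 —HB7→ 2 —bump→ 2 = 2 —(−1)→ 1
1 —HB8→ 1 —bump→ 1 = 1 —(−1)→ 0

4, 4, 4, 3, 2, 1, 0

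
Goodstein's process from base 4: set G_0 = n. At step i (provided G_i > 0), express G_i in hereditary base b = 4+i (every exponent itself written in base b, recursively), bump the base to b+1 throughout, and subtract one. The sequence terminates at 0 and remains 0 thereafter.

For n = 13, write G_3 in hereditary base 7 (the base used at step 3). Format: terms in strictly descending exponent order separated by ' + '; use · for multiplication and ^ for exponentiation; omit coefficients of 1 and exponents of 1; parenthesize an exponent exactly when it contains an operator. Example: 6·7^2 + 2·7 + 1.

step 0: 13 = 3·4 + 1; sub 5 for 4: 3·5 + 1; = 16; G_1 = 16−1 = 15
step 1: 15 = 3·5; sub 6 for 5: 3·6; = 18; G_2 = 18−1 = 17
step 2: 17 = 2·6 + 5; sub 7 for 6: 2·7 + 5; = 19; G_3 = 19−1 = 18
step 3: 18 = 2·7 + 4; sub 8 for 7: 2·8 + 4; = 20; G_4 = 20−1 = 19

2·7 + 4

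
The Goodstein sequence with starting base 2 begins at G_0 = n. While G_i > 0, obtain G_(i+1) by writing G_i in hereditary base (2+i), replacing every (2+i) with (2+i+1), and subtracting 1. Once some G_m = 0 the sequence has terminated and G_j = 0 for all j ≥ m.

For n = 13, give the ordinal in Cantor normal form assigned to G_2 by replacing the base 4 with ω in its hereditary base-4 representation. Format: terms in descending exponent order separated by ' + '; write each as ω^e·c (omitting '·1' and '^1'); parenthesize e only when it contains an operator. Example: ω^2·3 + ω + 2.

ω^(ω + 1) + ω^3·3 + ω^2·3 + ω·3 + 3

base 2: 13 = 2^(2 + 1) + 2^2 + 1; at 3: 3^(3 + 1) + 3^3 + 1 = 109; next = 108
base 3: 108 = 3^(3 + 1) + 3^3; at 4: 4^(4 + 1) + 4^4 = 1280; next = 1279
base 4: 1279 = 4^(4 + 1) + 3·4^3 + 3·4^2 + 3·4 + 3; at 5: 5^(5 + 1) + 3·5^3 + 3·5^2 + 3·5 + 3 = 16093; next = 16092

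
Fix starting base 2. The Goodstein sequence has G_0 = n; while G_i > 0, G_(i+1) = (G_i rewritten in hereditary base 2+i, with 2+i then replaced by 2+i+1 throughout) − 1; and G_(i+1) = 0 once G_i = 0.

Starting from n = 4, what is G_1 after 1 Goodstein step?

4 —HB2→ 2^2 —bump→ 3^3 = 27 —(−1)→ 26
26 —HB3→ 2·3^2 + 2·3 + 2 —bump→ 2·4^2 + 2·4 + 2 = 42 —(−1)→ 41

26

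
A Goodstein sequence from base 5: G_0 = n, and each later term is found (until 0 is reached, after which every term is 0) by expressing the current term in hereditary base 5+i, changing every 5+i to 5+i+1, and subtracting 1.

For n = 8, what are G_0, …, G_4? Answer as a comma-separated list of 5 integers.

8 —HB5→ 5 + 3 —bump→ 6 + 3 = 9 —(−1)→ 8
8 —HB6→ 6 + 2 —bump→ 7 + 2 = 9 —(−1)→ 8
8 —HB7→ 7 + 1 —bump→ 8 + 1 = 9 —(−1)→ 8
8 —HB8→ 8 —bump→ 9 = 9 —(−1)→ 8

8, 8, 8, 8, 8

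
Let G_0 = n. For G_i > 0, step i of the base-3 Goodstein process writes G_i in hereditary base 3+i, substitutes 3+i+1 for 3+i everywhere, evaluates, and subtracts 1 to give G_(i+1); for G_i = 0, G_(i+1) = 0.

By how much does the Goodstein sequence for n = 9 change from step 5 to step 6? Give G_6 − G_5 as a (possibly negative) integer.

1

G_0=9  [base 3] 3^2  →[3↦4]→  4^2 = 16  −1 ⇒ G_1=15
G_1=15  [base 4] 3·4 + 3  →[4↦5]→  3·5 + 3 = 18  −1 ⇒ G_2=17
G_2=17  [base 5] 3·5 + 2  →[5↦6]→  3·6 + 2 = 20  −1 ⇒ G_3=19
G_3=19  [base 6] 3·6 + 1  →[6↦7]→  3·7 + 1 = 22  −1 ⇒ G_4=21
G_4=21  [base 7] 3·7  →[7↦8]→  3·8 = 24  −1 ⇒ G_5=23
G_5=23  [base 8] 2·8 + 7  →[8↦9]→  2·9 + 7 = 25  −1 ⇒ G_6=24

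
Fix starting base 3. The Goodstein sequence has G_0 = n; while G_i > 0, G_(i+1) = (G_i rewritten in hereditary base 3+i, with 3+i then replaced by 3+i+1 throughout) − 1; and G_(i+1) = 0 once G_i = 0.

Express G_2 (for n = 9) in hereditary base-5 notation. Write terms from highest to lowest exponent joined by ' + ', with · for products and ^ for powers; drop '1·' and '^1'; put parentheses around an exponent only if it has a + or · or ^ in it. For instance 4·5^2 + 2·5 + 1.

3·5 + 2

step 0: 9 = 3^2; sub 4 for 3: 4^2; = 16; G_1 = 16−1 = 15
step 1: 15 = 3·4 + 3; sub 5 for 4: 3·5 + 3; = 18; G_2 = 18−1 = 17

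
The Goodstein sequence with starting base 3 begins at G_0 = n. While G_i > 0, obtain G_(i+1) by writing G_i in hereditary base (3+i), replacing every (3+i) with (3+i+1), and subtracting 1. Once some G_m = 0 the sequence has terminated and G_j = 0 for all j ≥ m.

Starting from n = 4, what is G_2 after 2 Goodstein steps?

4

G_0=4  [base 3] 3 + 1  →[3↦4]→  4 + 1 = 5  −1 ⇒ G_1=4
G_1=4  [base 4] 4  →[4↦5]→  5 = 5  −1 ⇒ G_2=4
G_2=4  [base 5] 4  →[5↦6]→  4 = 4  −1 ⇒ G_3=3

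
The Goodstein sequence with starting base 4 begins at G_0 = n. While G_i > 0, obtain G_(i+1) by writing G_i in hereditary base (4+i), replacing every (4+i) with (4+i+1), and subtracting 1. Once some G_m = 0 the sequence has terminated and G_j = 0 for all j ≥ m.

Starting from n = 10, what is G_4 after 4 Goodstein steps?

13

G_0=10  [base 4] 2·4 + 2  →[4↦5]→  2·5 + 2 = 12  −1 ⇒ G_1=11
G_1=11  [base 5] 2·5 + 1  →[5↦6]→  2·6 + 1 = 13  −1 ⇒ G_2=12
G_2=12  [base 6] 2·6  →[6↦7]→  2·7 = 14  −1 ⇒ G_3=13
G_3=13  [base 7] 7 + 6  →[7↦8]→  8 + 6 = 14  −1 ⇒ G_4=13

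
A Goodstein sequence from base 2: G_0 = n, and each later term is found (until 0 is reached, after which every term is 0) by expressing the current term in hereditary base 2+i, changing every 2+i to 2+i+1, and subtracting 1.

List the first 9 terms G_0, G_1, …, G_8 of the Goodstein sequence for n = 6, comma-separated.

G_0 = 6. HB_2(6) = 2^2 + 2. Bump = 30. G_1 = 29.
G_1 = 29. HB_3(29) = 3^3 + 2. Bump = 258. G_2 = 257.
G_2 = 257. HB_4(257) = 4^4 + 1. Bump = 3126. G_3 = 3125.
G_3 = 3125. HB_5(3125) = 5^5. Bump = 46656. G_4 = 46655.
G_4 = 46655. HB_6(46655) = 5·6^5 + 5·6^4 + 5·6^3 + 5·6^2 + 5·6 + 5. Bump = 98040. G_5 = 98039.
G_5 = 98039. HB_7(98039) = 5·7^5 + 5·7^4 + 5·7^3 + 5·7^2 + 5·7 + 4. Bump = 187244. G_6 = 187243.
G_6 = 187243. HB_8(187243) = 5·8^5 + 5·8^4 + 5·8^3 + 5·8^2 + 5·8 + 3. Bump = 332148. G_7 = 332147.
G_7 = 332147. HB_9(332147) = 5·9^5 + 5·9^4 + 5·9^3 + 5·9^2 + 5·9 + 2. Bump = 555552. G_8 = 555551.

6, 29, 257, 3125, 46655, 98039, 187243, 332147, 555551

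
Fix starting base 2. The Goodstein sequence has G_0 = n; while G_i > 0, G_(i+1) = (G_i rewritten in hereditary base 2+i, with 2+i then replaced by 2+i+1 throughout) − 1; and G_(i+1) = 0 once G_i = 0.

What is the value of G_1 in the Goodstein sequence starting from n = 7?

base 2: 7 = 2^2 + 2 + 1; at 3: 3^3 + 3 + 1 = 31; next = 30
base 3: 30 = 3^3 + 3; at 4: 4^4 + 4 = 260; next = 259

30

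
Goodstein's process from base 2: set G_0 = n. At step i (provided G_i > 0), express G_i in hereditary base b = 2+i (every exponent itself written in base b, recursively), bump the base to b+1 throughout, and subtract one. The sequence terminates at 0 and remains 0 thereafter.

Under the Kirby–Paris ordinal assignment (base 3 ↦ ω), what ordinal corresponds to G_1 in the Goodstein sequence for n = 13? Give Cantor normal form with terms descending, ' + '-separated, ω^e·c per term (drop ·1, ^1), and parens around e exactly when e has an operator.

[0] 13 ≡ 2^(2 + 1) + 2^2 + 1 (base 2). Lift 3: 109. −1: 108.
[1] 108 ≡ 3^(3 + 1) + 3^3 (base 3). Lift 4: 1280. −1: 1279.

ω^(ω + 1) + ω^ω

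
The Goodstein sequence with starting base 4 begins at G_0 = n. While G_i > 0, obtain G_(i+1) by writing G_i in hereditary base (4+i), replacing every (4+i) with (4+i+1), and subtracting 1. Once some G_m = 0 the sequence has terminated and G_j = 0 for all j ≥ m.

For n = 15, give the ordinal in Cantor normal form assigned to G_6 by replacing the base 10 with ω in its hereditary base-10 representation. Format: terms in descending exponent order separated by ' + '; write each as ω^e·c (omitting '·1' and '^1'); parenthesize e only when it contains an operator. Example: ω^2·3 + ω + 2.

ω·2 + 5

G_0 = 15. HB_4(15) = 3·4 + 3. Bump = 18. G_1 = 17.
G_1 = 17. HB_5(17) = 3·5 + 2. Bump = 20. G_2 = 19.
G_2 = 19. HB_6(19) = 3·6 + 1. Bump = 22. G_3 = 21.
G_3 = 21. HB_7(21) = 3·7. Bump = 24. G_4 = 23.
G_4 = 23. HB_8(23) = 2·8 + 7. Bump = 25. G_5 = 24.
G_5 = 24. HB_9(24) = 2·9 + 6. Bump = 26. G_6 = 25.
G_6 = 25. HB_10(25) = 2·10 + 5. Bump = 27. G_7 = 26.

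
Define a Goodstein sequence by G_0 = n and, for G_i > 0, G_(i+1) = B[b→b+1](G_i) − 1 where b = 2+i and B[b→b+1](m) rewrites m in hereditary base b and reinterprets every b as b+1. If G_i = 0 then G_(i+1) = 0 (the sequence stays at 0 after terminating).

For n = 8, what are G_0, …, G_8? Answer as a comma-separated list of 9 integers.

i=0: 8 = 2^(2 + 1) (b=2); 2→3: 3^(3 + 1) = 81; 81−1 = 80
i=1: 80 = 2·3^3 + 2·3^2 + 2·3 + 2 (b=3); 3→4: 2·4^4 + 2·4^2 + 2·4 + 2 = 554; 554−1 = 553
i=2: 553 = 2·4^4 + 2·4^2 + 2·4 + 1 (b=4); 4→5: 2·5^5 + 2·5^2 + 2·5 + 1 = 6311; 6311−1 = 6310
i=3: 6310 = 2·5^5 + 2·5^2 + 2·5 (b=5); 5→6: 2·6^6 + 2·6^2 + 2·6 = 93396; 93396−1 = 93395
i=4: 93395 = 2·6^6 + 2·6^2 + 6 + 5 (b=6); 6→7: 2·7^7 + 2·7^2 + 7 + 5 = 1647196; 1647196−1 = 1647195
i=5: 1647195 = 2·7^7 + 2·7^2 + 7 + 4 (b=7); 7→8: 2·8^8 + 2·8^2 + 8 + 4 = 33554572; 33554572−1 = 33554571
i=6: 33554571 = 2·8^8 + 2·8^2 + 8 + 3 (b=8); 8→9: 2·9^9 + 2·9^2 + 9 + 3 = 774841152; 774841152−1 = 774841151
i=7: 774841151 = 2·9^9 + 2·9^2 + 9 + 2 (b=9); 9→10: 2·10^10 + 2·10^2 + 10 + 2 = 20000000212; 20000000212−1 = 20000000211

8, 80, 553, 6310, 93395, 1647195, 33554571, 774841151, 20000000211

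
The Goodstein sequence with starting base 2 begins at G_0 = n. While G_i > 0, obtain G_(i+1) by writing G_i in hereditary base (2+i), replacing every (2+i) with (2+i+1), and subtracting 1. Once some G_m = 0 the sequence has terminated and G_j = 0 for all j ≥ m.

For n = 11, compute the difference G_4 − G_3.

G_0=11  [base 2] 2^(2 + 1) + 2 + 1  →[2↦3]→  3^(3 + 1) + 3 + 1 = 85  −1 ⇒ G_1=84
G_1=84  [base 3] 3^(3 + 1) + 3  →[3↦4]→  4^(4 + 1) + 4 = 1028  −1 ⇒ G_2=1027
G_2=1027  [base 4] 4^(4 + 1) + 3  →[4↦5]→  5^(5 + 1) + 3 = 15628  −1 ⇒ G_3=15627
G_3=15627  [base 5] 5^(5 + 1) + 2  →[5↦6]→  6^(6 + 1) + 2 = 279938  −1 ⇒ G_4=279937

264310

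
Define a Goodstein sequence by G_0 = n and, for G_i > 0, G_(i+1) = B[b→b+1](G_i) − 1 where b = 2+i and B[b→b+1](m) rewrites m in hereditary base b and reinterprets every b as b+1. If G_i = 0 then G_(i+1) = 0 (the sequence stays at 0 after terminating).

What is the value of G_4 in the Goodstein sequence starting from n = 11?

11 —HB2→ 2^(2 + 1) + 2 + 1 —bump→ 3^(3 + 1) + 3 + 1 = 85 —(−1)→ 84
84 —HB3→ 3^(3 + 1) + 3 —bump→ 4^(4 + 1) + 4 = 1028 —(−1)→ 1027
1027 —HB4→ 4^(4 + 1) + 3 —bump→ 5^(5 + 1) + 3 = 15628 —(−1)→ 15627
15627 —HB5→ 5^(5 + 1) + 2 —bump→ 6^(6 + 1) + 2 = 279938 —(−1)→ 279937

279937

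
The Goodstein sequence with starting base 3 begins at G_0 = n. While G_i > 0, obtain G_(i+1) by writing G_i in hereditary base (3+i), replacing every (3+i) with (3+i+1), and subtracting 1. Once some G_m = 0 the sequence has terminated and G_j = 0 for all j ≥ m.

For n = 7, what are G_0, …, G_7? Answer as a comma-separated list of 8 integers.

7, 8, 9, 9, 9, 9, 9, 9

i=0: 7 = 2·3 + 1 (b=3); 3→4: 2·4 + 1 = 9; 9−1 = 8
i=1: 8 = 2·4 (b=4); 4→5: 2·5 = 10; 10−1 = 9
i=2: 9 = 5 + 4 (b=5); 5→6: 6 + 4 = 10; 10−1 = 9
i=3: 9 = 6 + 3 (b=6); 6→7: 7 + 3 = 10; 10−1 = 9
i=4: 9 = 7 + 2 (b=7); 7→8: 8 + 2 = 10; 10−1 = 9
i=5: 9 = 8 + 1 (b=8); 8→9: 9 + 1 = 10; 10−1 = 9
i=6: 9 = 9 (b=9); 9→10: 10 = 10; 10−1 = 9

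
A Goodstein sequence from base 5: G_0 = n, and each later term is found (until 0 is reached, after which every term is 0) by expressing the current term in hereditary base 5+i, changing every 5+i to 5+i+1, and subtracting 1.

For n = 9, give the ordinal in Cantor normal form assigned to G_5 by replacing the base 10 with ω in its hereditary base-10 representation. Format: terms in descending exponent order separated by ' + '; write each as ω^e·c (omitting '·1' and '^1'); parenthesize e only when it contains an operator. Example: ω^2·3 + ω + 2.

9

(0) 9|_5 = 5 + 4 ↦ 6 + 4|_6 = 10 ⇒ 9
(1) 9|_6 = 6 + 3 ↦ 7 + 3|_7 = 10 ⇒ 9
(2) 9|_7 = 7 + 2 ↦ 8 + 2|_8 = 10 ⇒ 9
(3) 9|_8 = 8 + 1 ↦ 9 + 1|_9 = 10 ⇒ 9
(4) 9|_9 = 9 ↦ 10|_10 = 10 ⇒ 9
(5) 9|_10 = 9 ↦ 9|_11 = 9 ⇒ 8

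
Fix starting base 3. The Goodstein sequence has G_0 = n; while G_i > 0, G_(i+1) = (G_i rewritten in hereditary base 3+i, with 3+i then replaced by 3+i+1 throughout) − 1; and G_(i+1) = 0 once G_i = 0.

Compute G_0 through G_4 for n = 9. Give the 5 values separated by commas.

(0) 9|_3 = 3^2 ↦ 4^2|_4 = 16 ⇒ 15
(1) 15|_4 = 3·4 + 3 ↦ 3·5 + 3|_5 = 18 ⇒ 17
(2) 17|_5 = 3·5 + 2 ↦ 3·6 + 2|_6 = 20 ⇒ 19
(3) 19|_6 = 3·6 + 1 ↦ 3·7 + 1|_7 = 22 ⇒ 21

9, 15, 17, 19, 21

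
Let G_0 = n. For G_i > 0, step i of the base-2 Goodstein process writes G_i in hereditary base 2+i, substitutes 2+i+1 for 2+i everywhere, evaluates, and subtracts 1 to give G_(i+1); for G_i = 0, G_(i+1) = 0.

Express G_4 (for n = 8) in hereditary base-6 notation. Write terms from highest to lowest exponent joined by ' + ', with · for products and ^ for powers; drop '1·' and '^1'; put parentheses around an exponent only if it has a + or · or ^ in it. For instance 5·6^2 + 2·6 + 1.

(0) 8|_2 = 2^(2 + 1) ↦ 3^(3 + 1)|_3 = 81 ⇒ 80
(1) 80|_3 = 2·3^3 + 2·3^2 + 2·3 + 2 ↦ 2·4^4 + 2·4^2 + 2·4 + 2|_4 = 554 ⇒ 553
(2) 553|_4 = 2·4^4 + 2·4^2 + 2·4 + 1 ↦ 2·5^5 + 2·5^2 + 2·5 + 1|_5 = 6311 ⇒ 6310
(3) 6310|_5 = 2·5^5 + 2·5^2 + 2·5 ↦ 2·6^6 + 2·6^2 + 2·6|_6 = 93396 ⇒ 93395

2·6^6 + 2·6^2 + 6 + 5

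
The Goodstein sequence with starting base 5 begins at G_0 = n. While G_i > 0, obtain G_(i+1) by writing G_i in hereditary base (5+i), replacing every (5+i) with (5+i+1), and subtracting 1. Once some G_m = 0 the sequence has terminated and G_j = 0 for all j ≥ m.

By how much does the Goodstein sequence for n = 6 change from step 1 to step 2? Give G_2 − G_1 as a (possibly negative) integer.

0

[0] 6 ≡ 5 + 1 (base 5). Lift 6: 7. −1: 6.
[1] 6 ≡ 6 (base 6). Lift 7: 7. −1: 6.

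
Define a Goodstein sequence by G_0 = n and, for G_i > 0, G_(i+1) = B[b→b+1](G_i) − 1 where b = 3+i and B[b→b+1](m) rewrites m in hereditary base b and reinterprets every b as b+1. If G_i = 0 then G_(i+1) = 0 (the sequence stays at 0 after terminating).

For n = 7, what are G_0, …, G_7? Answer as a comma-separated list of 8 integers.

7, 8, 9, 9, 9, 9, 9, 9

base 3: 7 = 2·3 + 1; at 4: 2·4 + 1 = 9; next = 8
base 4: 8 = 2·4; at 5: 2·5 = 10; next = 9
base 5: 9 = 5 + 4; at 6: 6 + 4 = 10; next = 9
base 6: 9 = 6 + 3; at 7: 7 + 3 = 10; next = 9
base 7: 9 = 7 + 2; at 8: 8 + 2 = 10; next = 9
base 8: 9 = 8 + 1; at 9: 9 + 1 = 10; next = 9
base 9: 9 = 9; at 10: 10 = 10; next = 9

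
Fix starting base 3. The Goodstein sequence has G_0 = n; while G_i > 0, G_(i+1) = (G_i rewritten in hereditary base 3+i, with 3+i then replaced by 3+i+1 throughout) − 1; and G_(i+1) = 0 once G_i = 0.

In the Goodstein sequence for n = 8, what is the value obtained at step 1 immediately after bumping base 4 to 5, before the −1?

8 —HB3→ 2·3 + 2 —bump→ 2·4 + 2 = 10 —(−1)→ 9
9 —HB4→ 2·4 + 1 —bump→ 2·5 + 1 = 11 —(−1)→ 10

11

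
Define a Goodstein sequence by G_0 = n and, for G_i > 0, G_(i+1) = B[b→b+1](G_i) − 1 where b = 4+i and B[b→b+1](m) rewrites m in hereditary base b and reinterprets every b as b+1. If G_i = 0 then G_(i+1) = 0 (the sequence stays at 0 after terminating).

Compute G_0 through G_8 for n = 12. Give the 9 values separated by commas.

12, 14, 15, 16, 17, 18, 19, 19, 19

i=0: 12 = 3·4 (b=4); 4→5: 3·5 = 15; 15−1 = 14
i=1: 14 = 2·5 + 4 (b=5); 5→6: 2·6 + 4 = 16; 16−1 = 15
i=2: 15 = 2·6 + 3 (b=6); 6→7: 2·7 + 3 = 17; 17−1 = 16
i=3: 16 = 2·7 + 2 (b=7); 7→8: 2·8 + 2 = 18; 18−1 = 17
i=4: 17 = 2·8 + 1 (b=8); 8→9: 2·9 + 1 = 19; 19−1 = 18
i=5: 18 = 2·9 (b=9); 9→10: 2·10 = 20; 20−1 = 19
i=6: 19 = 10 + 9 (b=10); 10→11: 11 + 9 = 20; 20−1 = 19
i=7: 19 = 11 + 8 (b=11); 11→12: 12 + 8 = 20; 20−1 = 19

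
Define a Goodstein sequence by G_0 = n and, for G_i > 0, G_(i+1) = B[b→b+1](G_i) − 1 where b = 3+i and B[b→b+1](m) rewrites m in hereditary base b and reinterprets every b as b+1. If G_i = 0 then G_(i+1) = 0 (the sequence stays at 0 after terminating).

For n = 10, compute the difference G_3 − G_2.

3

i=0: 10 = 3^2 + 1 (b=3); 3→4: 4^2 + 1 = 17; 17−1 = 16
i=1: 16 = 4^2 (b=4); 4→5: 5^2 = 25; 25−1 = 24
i=2: 24 = 4·5 + 4 (b=5); 5→6: 4·6 + 4 = 28; 28−1 = 27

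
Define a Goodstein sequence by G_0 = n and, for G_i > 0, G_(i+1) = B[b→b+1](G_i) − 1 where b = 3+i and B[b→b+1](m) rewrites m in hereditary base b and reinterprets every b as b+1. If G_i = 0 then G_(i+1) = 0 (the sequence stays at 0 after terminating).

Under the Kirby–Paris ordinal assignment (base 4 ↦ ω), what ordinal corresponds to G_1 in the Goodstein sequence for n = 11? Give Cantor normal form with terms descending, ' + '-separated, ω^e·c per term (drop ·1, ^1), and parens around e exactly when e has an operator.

ω^2 + 1

[0] 11 ≡ 3^2 + 2 (base 3). Lift 4: 18. −1: 17.
[1] 17 ≡ 4^2 + 1 (base 4). Lift 5: 26. −1: 25.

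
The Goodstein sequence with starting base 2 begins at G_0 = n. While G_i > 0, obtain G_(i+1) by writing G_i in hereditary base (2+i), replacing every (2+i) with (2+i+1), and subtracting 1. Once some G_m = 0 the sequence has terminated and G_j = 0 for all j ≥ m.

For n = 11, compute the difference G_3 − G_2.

[0] 11 ≡ 2^(2 + 1) + 2 + 1 (base 2). Lift 3: 85. −1: 84.
[1] 84 ≡ 3^(3 + 1) + 3 (base 3). Lift 4: 1028. −1: 1027.
[2] 1027 ≡ 4^(4 + 1) + 3 (base 4). Lift 5: 15628. −1: 15627.

14600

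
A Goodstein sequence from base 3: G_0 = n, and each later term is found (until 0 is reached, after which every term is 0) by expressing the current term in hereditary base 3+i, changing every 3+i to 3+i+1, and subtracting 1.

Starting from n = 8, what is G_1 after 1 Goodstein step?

9

(0) 8|_3 = 2·3 + 2 ↦ 2·4 + 2|_4 = 10 ⇒ 9
(1) 9|_4 = 2·4 + 1 ↦ 2·5 + 1|_5 = 11 ⇒ 10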